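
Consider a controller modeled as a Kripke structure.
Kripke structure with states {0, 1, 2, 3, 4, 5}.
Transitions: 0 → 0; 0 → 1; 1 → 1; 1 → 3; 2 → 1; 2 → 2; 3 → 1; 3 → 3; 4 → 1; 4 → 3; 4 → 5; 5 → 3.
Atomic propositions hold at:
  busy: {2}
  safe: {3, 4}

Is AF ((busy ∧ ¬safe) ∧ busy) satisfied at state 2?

Yes

Sat(¬safe) = {0, 1, 2, 5}
Sat(busy ∧ ¬safe) = {2}
Sat((busy ∧ ¬safe) ∧ busy) = {2}
AF ((busy ∧ ¬safe) ∧ busy): least fixpoint, start Z0 = {2}, add states with every successor in Z. Already a fixed point.
Sat(AF ((busy ∧ ¬safe) ∧ busy)) = {2}
2 ∈ Sat(AF ((busy ∧ ¬safe) ∧ busy)) = {2}, so the formula holds at 2.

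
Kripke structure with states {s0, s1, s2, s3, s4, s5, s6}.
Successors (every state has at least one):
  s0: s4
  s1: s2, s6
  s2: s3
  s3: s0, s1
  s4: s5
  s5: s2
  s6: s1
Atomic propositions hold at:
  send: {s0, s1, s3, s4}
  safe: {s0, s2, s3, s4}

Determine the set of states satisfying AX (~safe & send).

Sat(~safe) = {s1, s5, s6}
Sat(~safe & send) = {s1}
Sat(AX (~safe & send)) = {s : every successor in {s1}} = {s6}

{s6}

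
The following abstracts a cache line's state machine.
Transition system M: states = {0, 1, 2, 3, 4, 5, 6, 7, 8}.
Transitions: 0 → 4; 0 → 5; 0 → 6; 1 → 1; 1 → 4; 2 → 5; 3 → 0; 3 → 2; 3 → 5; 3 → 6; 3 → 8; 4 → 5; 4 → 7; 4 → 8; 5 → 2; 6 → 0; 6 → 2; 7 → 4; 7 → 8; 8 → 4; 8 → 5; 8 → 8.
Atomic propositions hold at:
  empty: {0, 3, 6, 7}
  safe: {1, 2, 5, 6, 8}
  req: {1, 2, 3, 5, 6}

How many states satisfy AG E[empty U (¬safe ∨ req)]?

Sat(¬safe) = {0, 3, 4, 7}
Sat(¬safe ∨ req) = {0, 1, 2, 3, 4, 5, 6, 7}
E[empty U (¬safe ∨ req)]: least fixpoint, start Z0 = Sat((¬safe ∨ req)) = {0, 1, 2, 3, 4, 5, 6, 7}, add states in Sat(empty) with some successor in Z. Already a fixed point.
Sat(E[empty U (¬safe ∨ req)]) = {0, 1, 2, 3, 4, 5, 6, 7}
AG E[empty U (¬safe ∨ req)]: greatest fixpoint, start Z0 = {0, 1, 2, 3, 4, 5, 6, 7}, keep only states in Sat with every successor in Z. Z1 = {0, 1, 2, 5, 6}; Z2 = {2, 5, 6}; Z3 = {2, 5}; fixed.
Sat(AG E[empty U (¬safe ∨ req)]) = {2, 5}
|Sat(AG E[empty U (¬safe ∨ req)])| = |{2, 5}| = 2.

2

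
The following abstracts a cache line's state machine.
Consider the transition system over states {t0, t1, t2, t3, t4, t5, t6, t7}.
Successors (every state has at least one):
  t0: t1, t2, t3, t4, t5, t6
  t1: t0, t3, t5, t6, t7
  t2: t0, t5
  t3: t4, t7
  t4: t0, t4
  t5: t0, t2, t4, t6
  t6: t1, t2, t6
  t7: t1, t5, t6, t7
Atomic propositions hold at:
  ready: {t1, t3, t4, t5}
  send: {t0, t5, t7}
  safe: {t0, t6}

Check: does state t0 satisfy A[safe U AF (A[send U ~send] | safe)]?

Sat(~send) = {t1, t2, t3, t4, t6}
A[send U ~send]: least fixpoint, start Z0 = Sat(~send) = {t1, t2, t3, t4, t6}, add states in Sat(send) with every successor in Z. Already a fixed point.
Sat(A[send U ~send]) = {t1, t2, t3, t4, t6}
Sat(A[send U ~send] | safe) = {t0, t1, t2, t3, t4, t6}
AF (A[send U ~send] | safe): least fixpoint, start Z0 = {t0, t1, t2, t3, t4, t6}, add states with every successor in Z. Z1 = {t0, t1, t2, t3, t4, t5, t6}; fixed.
Sat(AF (A[send U ~send] | safe)) = {t0, t1, t2, t3, t4, t5, t6}
A[safe U AF (A[send U ~send] | safe)]: least fixpoint, start Z0 = Sat(AF (A[send U ~send] | safe)) = {t0, t1, t2, t3, t4, t5, t6}, add states in Sat(safe) with every successor in Z. Already a fixed point.
Sat(A[safe U AF (A[send U ~send] | safe)]) = {t0, t1, t2, t3, t4, t5, t6}
t0 ∈ Sat(A[safe U AF (A[send U ~send] | safe)]) = {t0, t1, t2, t3, t4, t5, t6}, so the formula holds at t0.

Yes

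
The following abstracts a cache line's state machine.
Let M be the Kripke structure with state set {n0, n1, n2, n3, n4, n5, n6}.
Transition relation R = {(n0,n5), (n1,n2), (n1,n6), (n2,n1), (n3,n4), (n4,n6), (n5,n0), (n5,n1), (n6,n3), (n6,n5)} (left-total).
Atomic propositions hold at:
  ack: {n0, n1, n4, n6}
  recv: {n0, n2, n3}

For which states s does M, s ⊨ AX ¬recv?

Sat(¬recv) = {n1, n4, n5, n6}
Sat(AX ¬recv) = {s : every successor in {n1, n4, n5, n6}} = {n0, n2, n3, n4}

{n0, n2, n3, n4}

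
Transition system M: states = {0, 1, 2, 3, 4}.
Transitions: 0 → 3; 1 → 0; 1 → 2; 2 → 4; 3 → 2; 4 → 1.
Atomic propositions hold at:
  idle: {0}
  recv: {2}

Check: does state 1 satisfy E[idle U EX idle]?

Sat(EX idle) = {s : some successor in {0}} = {1}
E[idle U EX idle]: least fixpoint, start Z0 = Sat(EX idle) = {1}, add states in Sat(idle) with some successor in Z. Already a fixed point.
Sat(E[idle U EX idle]) = {1}
1 ∈ Sat(E[idle U EX idle]) = {1}, so the formula holds at 1.

Yes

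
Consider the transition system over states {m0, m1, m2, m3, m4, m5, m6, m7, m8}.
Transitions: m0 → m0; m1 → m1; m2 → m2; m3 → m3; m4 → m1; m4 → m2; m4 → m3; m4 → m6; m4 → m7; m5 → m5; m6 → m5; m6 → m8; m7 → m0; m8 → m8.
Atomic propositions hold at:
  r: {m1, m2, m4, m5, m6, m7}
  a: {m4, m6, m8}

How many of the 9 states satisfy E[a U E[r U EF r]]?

EF r: least fixpoint, start Z0 = {m1, m2, m4, m5, m6, m7}, add states with some successor in Z. Already a fixed point.
Sat(EF r) = {m1, m2, m4, m5, m6, m7}
E[r U EF r]: least fixpoint, start Z0 = Sat(EF r) = {m1, m2, m4, m5, m6, m7}, add states in Sat(r) with some successor in Z. Already a fixed point.
Sat(E[r U EF r]) = {m1, m2, m4, m5, m6, m7}
E[a U E[r U EF r]]: least fixpoint, start Z0 = Sat(E[r U EF r]) = {m1, m2, m4, m5, m6, m7}, add states in Sat(a) with some successor in Z. Already a fixed point.
Sat(E[a U E[r U EF r]]) = {m1, m2, m4, m5, m6, m7}
|Sat(E[a U E[r U EF r]])| = |{m1, m2, m4, m5, m6, m7}| = 6.

6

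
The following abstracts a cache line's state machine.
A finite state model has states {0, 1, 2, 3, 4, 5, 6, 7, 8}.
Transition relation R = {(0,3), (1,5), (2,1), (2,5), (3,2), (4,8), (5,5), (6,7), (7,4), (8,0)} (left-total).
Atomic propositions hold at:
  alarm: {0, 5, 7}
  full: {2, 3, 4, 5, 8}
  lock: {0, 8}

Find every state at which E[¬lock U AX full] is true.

{0, 1, 2, 3, 4, 5, 6, 7}

Sat(¬lock) = {1, 2, 3, 4, 5, 6, 7}
Sat(AX full) = {s : every successor in {2, 3, 4, 5, 8}} = {0, 1, 3, 4, 5, 7}
E[¬lock U AX full]: least fixpoint, start Z0 = Sat(AX full) = {0, 1, 3, 4, 5, 7}, add states in Sat(¬lock) with some successor in Z. Z1 = {0, 1, 2, 3, 4, 5, 6, 7}; fixed.
Sat(E[¬lock U AX full]) = {0, 1, 2, 3, 4, 5, 6, 7}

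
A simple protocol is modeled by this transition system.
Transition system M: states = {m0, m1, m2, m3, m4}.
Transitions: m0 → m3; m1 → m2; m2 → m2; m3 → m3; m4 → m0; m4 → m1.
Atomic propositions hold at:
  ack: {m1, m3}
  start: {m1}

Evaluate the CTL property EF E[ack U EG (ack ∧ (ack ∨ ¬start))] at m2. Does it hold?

No

Sat(¬start) = {m0, m2, m3, m4}
Sat(ack ∨ ¬start) = {m0, m1, m2, m3, m4}
Sat(ack ∧ (ack ∨ ¬start)) = {m1, m3}
EG (ack ∧ (ack ∨ ¬start)): greatest fixpoint, start Z0 = {m1, m3}, keep only states in Sat with some successor in Z. Z1 = {m3}; fixed.
Sat(EG (ack ∧ (ack ∨ ¬start))) = {m3}
E[ack U EG (ack ∧ (ack ∨ ¬start))]: least fixpoint, start Z0 = Sat(EG (ack ∧ (ack ∨ ¬start))) = {m3}, add states in Sat(ack) with some successor in Z. Already a fixed point.
Sat(E[ack U EG (ack ∧ (ack ∨ ¬start))]) = {m3}
EF E[ack U EG (ack ∧ (ack ∨ ¬start))]: least fixpoint, start Z0 = {m3}, add states with some successor in Z. Z1 = {m0, m3}; Z2 = {m0, m3, m4}; fixed.
Sat(EF E[ack U EG (ack ∧ (ack ∨ ¬start))]) = {m0, m3, m4}
m2 ∉ Sat(EF E[ack U EG (ack ∧ (ack ∨ ¬start))]) = {m0, m3, m4}, so the formula does not hold at m2.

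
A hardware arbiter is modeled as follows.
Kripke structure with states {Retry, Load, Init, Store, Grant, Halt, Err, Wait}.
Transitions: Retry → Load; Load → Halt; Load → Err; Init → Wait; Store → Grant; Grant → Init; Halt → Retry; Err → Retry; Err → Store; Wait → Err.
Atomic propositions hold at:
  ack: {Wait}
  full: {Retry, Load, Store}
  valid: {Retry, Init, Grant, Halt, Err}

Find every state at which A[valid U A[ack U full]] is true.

A[ack U full]: least fixpoint, start Z0 = Sat(full) = {Retry, Load, Store}, add states in Sat(ack) with every successor in Z. Already a fixed point.
Sat(A[ack U full]) = {Retry, Load, Store}
A[valid U A[ack U full]]: least fixpoint, start Z0 = Sat(A[ack U full]) = {Retry, Load, Store}, add states in Sat(valid) with every successor in Z. Z1 = {Retry, Load, Store, Halt, Err}; fixed.
Sat(A[valid U A[ack U full]]) = {Retry, Load, Store, Halt, Err}

{Retry, Load, Store, Halt, Err}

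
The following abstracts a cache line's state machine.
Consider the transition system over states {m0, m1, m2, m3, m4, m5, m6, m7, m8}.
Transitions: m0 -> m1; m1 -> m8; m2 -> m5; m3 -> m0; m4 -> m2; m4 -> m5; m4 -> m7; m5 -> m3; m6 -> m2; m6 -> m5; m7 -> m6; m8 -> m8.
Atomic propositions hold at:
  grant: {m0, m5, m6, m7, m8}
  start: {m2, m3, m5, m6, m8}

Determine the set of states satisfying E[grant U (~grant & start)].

Sat(~grant) = {m1, m2, m3, m4}
Sat(~grant & start) = {m2, m3}
E[grant U (~grant & start)]: least fixpoint, start Z0 = Sat((~grant & start)) = {m2, m3}, add states in Sat(grant) with some successor in Z. Z1 = {m2, m3, m5, m6}; Z2 = {m2, m3, m5, m6, m7}; fixed.
Sat(E[grant U (~grant & start)]) = {m2, m3, m5, m6, m7}

{m2, m3, m5, m6, m7}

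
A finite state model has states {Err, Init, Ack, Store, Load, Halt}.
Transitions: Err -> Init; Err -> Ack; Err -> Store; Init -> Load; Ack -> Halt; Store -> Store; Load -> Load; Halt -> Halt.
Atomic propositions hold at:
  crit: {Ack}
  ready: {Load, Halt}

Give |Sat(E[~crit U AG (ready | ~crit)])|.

Sat(~crit) = {Err, Init, Store, Load, Halt}
Sat(ready | ~crit) = {Err, Init, Store, Load, Halt}
AG (ready | ~crit): greatest fixpoint, start Z0 = {Err, Init, Store, Load, Halt}, keep only states in Sat with every successor in Z. Z1 = {Init, Store, Load, Halt}; fixed.
Sat(AG (ready | ~crit)) = {Init, Store, Load, Halt}
E[~crit U AG (ready | ~crit)]: least fixpoint, start Z0 = Sat(AG (ready | ~crit)) = {Init, Store, Load, Halt}, add states in Sat(~crit) with some successor in Z. Z1 = {Err, Init, Store, Load, Halt}; fixed.
Sat(E[~crit U AG (ready | ~crit)]) = {Err, Init, Store, Load, Halt}
|Sat(E[~crit U AG (ready | ~crit)])| = |{Err, Init, Store, Load, Halt}| = 5.

5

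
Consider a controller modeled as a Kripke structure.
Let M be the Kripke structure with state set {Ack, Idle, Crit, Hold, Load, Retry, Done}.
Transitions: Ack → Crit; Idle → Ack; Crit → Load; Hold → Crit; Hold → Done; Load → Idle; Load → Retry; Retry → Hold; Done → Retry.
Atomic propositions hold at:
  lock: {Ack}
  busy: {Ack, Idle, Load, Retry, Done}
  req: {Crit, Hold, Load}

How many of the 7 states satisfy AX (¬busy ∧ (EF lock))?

Sat(¬busy) = {Crit, Hold}
EF lock: least fixpoint, start Z0 = {Ack}, add states with some successor in Z. Z1 = {Ack, Idle}; Z2 = {Ack, Idle, Load}; Z3 = {Ack, Idle, Crit, Load}; Z4 = {Ack, Idle, Crit, Hold, Load}; Z5 = {Ack, Idle, Crit, Hold, Load, Retry}; Z6 = {Ack, Idle, Crit, Hold, Load, Retry, Done}; fixed.
Sat(EF lock) = {Ack, Idle, Crit, Hold, Load, Retry, Done}
Sat(¬busy ∧ (EF lock)) = {Crit, Hold}
Sat(AX (¬busy ∧ (EF lock))) = {s : every successor in {Crit, Hold}} = {Ack, Retry}
|Sat(AX (¬busy ∧ (EF lock)))| = |{Ack, Retry}| = 2.

2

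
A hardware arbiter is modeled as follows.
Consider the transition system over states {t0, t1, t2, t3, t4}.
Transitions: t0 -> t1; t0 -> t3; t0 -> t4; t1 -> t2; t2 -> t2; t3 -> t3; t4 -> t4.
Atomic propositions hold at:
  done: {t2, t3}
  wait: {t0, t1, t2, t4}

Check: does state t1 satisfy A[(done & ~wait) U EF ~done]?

Yes

Sat(~wait) = {t3}
Sat(done & ~wait) = {t3}
Sat(~done) = {t0, t1, t4}
EF ~done: least fixpoint, start Z0 = {t0, t1, t4}, add states with some successor in Z. Already a fixed point.
Sat(EF ~done) = {t0, t1, t4}
A[(done & ~wait) U EF ~done]: least fixpoint, start Z0 = Sat(EF ~done) = {t0, t1, t4}, add states in Sat(done & ~wait) with every successor in Z. Already a fixed point.
Sat(A[(done & ~wait) U EF ~done]) = {t0, t1, t4}
t1 ∈ Sat(A[(done & ~wait) U EF ~done]) = {t0, t1, t4}, so the formula holds at t1.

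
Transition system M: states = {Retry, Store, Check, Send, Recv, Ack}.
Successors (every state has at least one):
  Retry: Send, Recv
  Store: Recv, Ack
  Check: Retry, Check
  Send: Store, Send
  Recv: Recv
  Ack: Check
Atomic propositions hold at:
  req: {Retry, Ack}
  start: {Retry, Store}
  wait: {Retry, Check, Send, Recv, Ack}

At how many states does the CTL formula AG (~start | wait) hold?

1

Sat(~start) = {Check, Send, Recv, Ack}
Sat(~start | wait) = {Retry, Check, Send, Recv, Ack}
AG (~start | wait): greatest fixpoint, start Z0 = {Retry, Check, Send, Recv, Ack}, keep only states in Sat with every successor in Z. Z1 = {Retry, Check, Recv, Ack}; Z2 = {Check, Recv, Ack}; Z3 = {Recv, Ack}; Z4 = {Recv}; fixed.
Sat(AG (~start | wait)) = {Recv}
|Sat(AG (~start | wait))| = |{Recv}| = 1.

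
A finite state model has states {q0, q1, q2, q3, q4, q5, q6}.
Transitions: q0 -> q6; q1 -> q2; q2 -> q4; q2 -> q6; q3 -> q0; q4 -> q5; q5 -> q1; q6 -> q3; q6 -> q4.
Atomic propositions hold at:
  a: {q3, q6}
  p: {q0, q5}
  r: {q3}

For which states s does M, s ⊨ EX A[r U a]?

{q0, q2, q6}

A[r U a]: least fixpoint, start Z0 = Sat(a) = {q3, q6}, add states in Sat(r) with every successor in Z. Already a fixed point.
Sat(A[r U a]) = {q3, q6}
Sat(EX A[r U a]) = {s : some successor in {q3, q6}} = {q0, q2, q6}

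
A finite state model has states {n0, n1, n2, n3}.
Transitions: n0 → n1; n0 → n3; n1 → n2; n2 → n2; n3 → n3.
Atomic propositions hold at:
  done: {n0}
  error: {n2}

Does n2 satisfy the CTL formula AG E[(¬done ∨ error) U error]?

Sat(¬done) = {n1, n2, n3}
Sat(¬done ∨ error) = {n1, n2, n3}
E[(¬done ∨ error) U error]: least fixpoint, start Z0 = Sat(error) = {n2}, add states in Sat(¬done ∨ error) with some successor in Z. Z1 = {n1, n2}; fixed.
Sat(E[(¬done ∨ error) U error]) = {n1, n2}
AG E[(¬done ∨ error) U error]: greatest fixpoint, start Z0 = {n1, n2}, keep only states in Sat with every successor in Z. Already a fixed point.
Sat(AG E[(¬done ∨ error) U error]) = {n1, n2}
n2 ∈ Sat(AG E[(¬done ∨ error) U error]) = {n1, n2}, so the formula holds at n2.

Yes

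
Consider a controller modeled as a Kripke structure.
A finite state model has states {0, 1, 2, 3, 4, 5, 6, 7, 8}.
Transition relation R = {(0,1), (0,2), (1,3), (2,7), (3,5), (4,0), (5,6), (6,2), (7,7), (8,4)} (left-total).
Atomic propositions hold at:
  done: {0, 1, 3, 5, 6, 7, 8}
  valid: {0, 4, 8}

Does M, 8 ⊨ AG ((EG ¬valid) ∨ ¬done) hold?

Sat(¬valid) = {1, 2, 3, 5, 6, 7}
EG ¬valid: greatest fixpoint, start Z0 = {1, 2, 3, 5, 6, 7}, keep only states in Sat with some successor in Z. Already a fixed point.
Sat(EG ¬valid) = {1, 2, 3, 5, 6, 7}
Sat(¬done) = {2, 4}
Sat((EG ¬valid) ∨ ¬done) = {1, 2, 3, 4, 5, 6, 7}
AG ((EG ¬valid) ∨ ¬done): greatest fixpoint, start Z0 = {1, 2, 3, 4, 5, 6, 7}, keep only states in Sat with every successor in Z. Z1 = {1, 2, 3, 5, 6, 7}; fixed.
Sat(AG ((EG ¬valid) ∨ ¬done)) = {1, 2, 3, 5, 6, 7}
8 ∉ Sat(AG ((EG ¬valid) ∨ ¬done)) = {1, 2, 3, 5, 6, 7}, so the formula does not hold at 8.

No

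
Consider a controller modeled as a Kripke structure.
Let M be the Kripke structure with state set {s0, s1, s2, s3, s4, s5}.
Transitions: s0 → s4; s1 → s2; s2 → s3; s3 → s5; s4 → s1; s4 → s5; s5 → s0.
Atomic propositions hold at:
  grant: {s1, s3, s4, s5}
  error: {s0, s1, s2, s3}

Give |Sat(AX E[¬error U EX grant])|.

5

Sat(¬error) = {s4, s5}
Sat(EX grant) = {s : some successor in {s1, s3, s4, s5}} = {s0, s2, s3, s4}
E[¬error U EX grant]: least fixpoint, start Z0 = Sat(EX grant) = {s0, s2, s3, s4}, add states in Sat(¬error) with some successor in Z. Z1 = {s0, s2, s3, s4, s5}; fixed.
Sat(E[¬error U EX grant]) = {s0, s2, s3, s4, s5}
Sat(AX E[¬error U EX grant]) = {s : every successor in {s0, s2, s3, s4, s5}} = {s0, s1, s2, s3, s5}
|Sat(AX E[¬error U EX grant])| = |{s0, s1, s2, s3, s5}| = 5.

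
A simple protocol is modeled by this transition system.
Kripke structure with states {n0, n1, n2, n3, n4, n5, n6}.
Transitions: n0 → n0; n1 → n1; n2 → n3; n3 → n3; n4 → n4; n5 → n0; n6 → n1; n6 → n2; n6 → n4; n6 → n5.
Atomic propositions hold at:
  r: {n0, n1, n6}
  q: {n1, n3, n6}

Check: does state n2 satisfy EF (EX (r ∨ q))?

Sat(r ∨ q) = {n0, n1, n3, n6}
Sat(EX (r ∨ q)) = {s : some successor in {n0, n1, n3, n6}} = {n0, n1, n2, n3, n5, n6}
EF (EX (r ∨ q)): least fixpoint, start Z0 = {n0, n1, n2, n3, n5, n6}, add states with some successor in Z. Already a fixed point.
Sat(EF (EX (r ∨ q))) = {n0, n1, n2, n3, n5, n6}
n2 ∈ Sat(EF (EX (r ∨ q))) = {n0, n1, n2, n3, n5, n6}, so the formula holds at n2.

Yes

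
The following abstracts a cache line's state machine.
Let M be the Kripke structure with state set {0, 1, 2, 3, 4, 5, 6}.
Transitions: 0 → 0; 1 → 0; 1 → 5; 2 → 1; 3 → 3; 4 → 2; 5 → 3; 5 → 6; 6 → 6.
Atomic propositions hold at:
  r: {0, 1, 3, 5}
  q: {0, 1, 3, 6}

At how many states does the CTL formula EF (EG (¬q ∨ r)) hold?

6

Sat(¬q) = {2, 4, 5}
Sat(¬q ∨ r) = {0, 1, 2, 3, 4, 5}
EG (¬q ∨ r): greatest fixpoint, start Z0 = {0, 1, 2, 3, 4, 5}, keep only states in Sat with some successor in Z. Already a fixed point.
Sat(EG (¬q ∨ r)) = {0, 1, 2, 3, 4, 5}
EF (EG (¬q ∨ r)): least fixpoint, start Z0 = {0, 1, 2, 3, 4, 5}, add states with some successor in Z. Already a fixed point.
Sat(EF (EG (¬q ∨ r))) = {0, 1, 2, 3, 4, 5}
|Sat(EF (EG (¬q ∨ r)))| = |{0, 1, 2, 3, 4, 5}| = 6.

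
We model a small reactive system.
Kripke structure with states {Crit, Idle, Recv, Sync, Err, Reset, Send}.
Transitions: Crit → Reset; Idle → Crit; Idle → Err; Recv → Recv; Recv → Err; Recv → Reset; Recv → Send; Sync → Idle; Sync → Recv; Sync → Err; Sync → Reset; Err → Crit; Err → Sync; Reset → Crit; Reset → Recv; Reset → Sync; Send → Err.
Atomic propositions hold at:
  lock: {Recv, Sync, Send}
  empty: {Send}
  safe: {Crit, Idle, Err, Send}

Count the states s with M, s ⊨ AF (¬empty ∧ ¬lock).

5

Sat(¬empty) = {Crit, Idle, Recv, Sync, Err, Reset}
Sat(¬lock) = {Crit, Idle, Err, Reset}
Sat(¬empty ∧ ¬lock) = {Crit, Idle, Err, Reset}
AF (¬empty ∧ ¬lock): least fixpoint, start Z0 = {Crit, Idle, Err, Reset}, add states with every successor in Z. Z1 = {Crit, Idle, Err, Reset, Send}; fixed.
Sat(AF (¬empty ∧ ¬lock)) = {Crit, Idle, Err, Reset, Send}
|Sat(AF (¬empty ∧ ¬lock))| = |{Crit, Idle, Err, Reset, Send}| = 5.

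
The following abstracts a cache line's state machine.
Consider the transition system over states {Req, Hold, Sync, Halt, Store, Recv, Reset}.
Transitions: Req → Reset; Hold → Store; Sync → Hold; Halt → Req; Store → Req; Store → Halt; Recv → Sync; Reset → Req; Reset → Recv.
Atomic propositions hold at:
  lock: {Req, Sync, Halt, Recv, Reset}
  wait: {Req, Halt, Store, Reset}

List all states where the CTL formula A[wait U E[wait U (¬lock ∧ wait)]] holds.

{Store}

Sat(¬lock) = {Hold, Store}
Sat(¬lock ∧ wait) = {Store}
E[wait U (¬lock ∧ wait)]: least fixpoint, start Z0 = Sat((¬lock ∧ wait)) = {Store}, add states in Sat(wait) with some successor in Z. Already a fixed point.
Sat(E[wait U (¬lock ∧ wait)]) = {Store}
A[wait U E[wait U (¬lock ∧ wait)]]: least fixpoint, start Z0 = Sat(E[wait U (¬lock ∧ wait)]) = {Store}, add states in Sat(wait) with every successor in Z. Already a fixed point.
Sat(A[wait U E[wait U (¬lock ∧ wait)]]) = {Store}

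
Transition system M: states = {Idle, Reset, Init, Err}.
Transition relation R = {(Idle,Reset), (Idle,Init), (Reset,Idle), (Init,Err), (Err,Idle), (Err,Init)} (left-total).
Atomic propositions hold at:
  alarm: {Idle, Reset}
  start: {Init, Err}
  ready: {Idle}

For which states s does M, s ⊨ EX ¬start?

{Idle, Reset, Err}

Sat(¬start) = {Idle, Reset}
Sat(EX ¬start) = {s : some successor in {Idle, Reset}} = {Idle, Reset, Err}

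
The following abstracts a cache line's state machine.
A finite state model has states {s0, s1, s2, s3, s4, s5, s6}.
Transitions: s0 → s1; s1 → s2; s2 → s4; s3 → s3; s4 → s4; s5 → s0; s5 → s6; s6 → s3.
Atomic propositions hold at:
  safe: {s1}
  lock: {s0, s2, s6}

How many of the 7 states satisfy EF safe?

EF safe: least fixpoint, start Z0 = {s1}, add states with some successor in Z. Z1 = {s0, s1}; Z2 = {s0, s1, s5}; fixed.
Sat(EF safe) = {s0, s1, s5}
|Sat(EF safe)| = |{s0, s1, s5}| = 3.

3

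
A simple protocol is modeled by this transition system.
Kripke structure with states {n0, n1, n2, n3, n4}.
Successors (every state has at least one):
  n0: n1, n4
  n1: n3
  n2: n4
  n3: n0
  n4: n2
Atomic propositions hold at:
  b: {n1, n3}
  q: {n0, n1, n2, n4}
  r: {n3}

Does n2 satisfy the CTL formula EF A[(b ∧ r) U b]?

Sat(b ∧ r) = {n3}
A[(b ∧ r) U b]: least fixpoint, start Z0 = Sat(b) = {n1, n3}, add states in Sat(b ∧ r) with every successor in Z. Already a fixed point.
Sat(A[(b ∧ r) U b]) = {n1, n3}
EF A[(b ∧ r) U b]: least fixpoint, start Z0 = {n1, n3}, add states with some successor in Z. Z1 = {n0, n1, n3}; fixed.
Sat(EF A[(b ∧ r) U b]) = {n0, n1, n3}
n2 ∉ Sat(EF A[(b ∧ r) U b]) = {n0, n1, n3}, so the formula does not hold at n2.

No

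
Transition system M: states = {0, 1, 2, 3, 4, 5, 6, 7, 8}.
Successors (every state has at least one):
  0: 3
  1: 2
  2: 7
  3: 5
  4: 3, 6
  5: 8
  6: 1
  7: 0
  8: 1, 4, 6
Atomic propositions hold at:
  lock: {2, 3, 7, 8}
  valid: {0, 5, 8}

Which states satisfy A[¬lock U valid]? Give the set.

{0, 5, 8}

Sat(¬lock) = {0, 1, 4, 5, 6}
A[¬lock U valid]: least fixpoint, start Z0 = Sat(valid) = {0, 5, 8}, add states in Sat(¬lock) with every successor in Z. Already a fixed point.
Sat(A[¬lock U valid]) = {0, 5, 8}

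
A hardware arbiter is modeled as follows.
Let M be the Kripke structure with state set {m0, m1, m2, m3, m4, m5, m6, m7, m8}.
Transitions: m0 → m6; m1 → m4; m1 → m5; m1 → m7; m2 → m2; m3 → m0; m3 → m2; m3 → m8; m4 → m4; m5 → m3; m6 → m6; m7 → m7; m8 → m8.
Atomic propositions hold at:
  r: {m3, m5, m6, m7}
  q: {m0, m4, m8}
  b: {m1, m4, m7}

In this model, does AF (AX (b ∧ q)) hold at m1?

No

Sat(b ∧ q) = {m4}
Sat(AX (b ∧ q)) = {s : every successor in {m4}} = {m4}
AF (AX (b ∧ q)): least fixpoint, start Z0 = {m4}, add states with every successor in Z. Already a fixed point.
Sat(AF (AX (b ∧ q))) = {m4}
m1 ∉ Sat(AF (AX (b ∧ q))) = {m4}, so the formula does not hold at m1.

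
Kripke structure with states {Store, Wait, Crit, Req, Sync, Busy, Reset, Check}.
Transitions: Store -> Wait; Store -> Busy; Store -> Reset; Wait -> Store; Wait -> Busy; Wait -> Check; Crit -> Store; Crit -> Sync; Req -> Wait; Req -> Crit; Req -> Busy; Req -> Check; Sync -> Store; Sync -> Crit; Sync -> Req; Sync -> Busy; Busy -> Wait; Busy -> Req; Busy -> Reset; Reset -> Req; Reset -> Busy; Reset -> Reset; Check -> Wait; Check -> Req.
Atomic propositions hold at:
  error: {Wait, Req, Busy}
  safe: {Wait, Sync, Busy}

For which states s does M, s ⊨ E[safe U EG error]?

EG error: greatest fixpoint, start Z0 = {Wait, Req, Busy}, keep only states in Sat with some successor in Z. Already a fixed point.
Sat(EG error) = {Wait, Req, Busy}
E[safe U EG error]: least fixpoint, start Z0 = Sat(EG error) = {Wait, Req, Busy}, add states in Sat(safe) with some successor in Z. Z1 = {Wait, Req, Sync, Busy}; fixed.
Sat(E[safe U EG error]) = {Wait, Req, Sync, Busy}

{Wait, Req, Sync, Busy}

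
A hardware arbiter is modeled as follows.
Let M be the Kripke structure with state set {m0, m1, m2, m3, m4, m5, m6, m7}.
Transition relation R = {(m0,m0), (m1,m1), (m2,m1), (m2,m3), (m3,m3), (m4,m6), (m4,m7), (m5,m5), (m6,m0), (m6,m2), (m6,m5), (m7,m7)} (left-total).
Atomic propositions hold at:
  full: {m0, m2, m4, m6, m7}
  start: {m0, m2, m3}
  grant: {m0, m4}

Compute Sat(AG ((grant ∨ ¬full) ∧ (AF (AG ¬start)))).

Sat(¬full) = {m1, m3, m5}
Sat(grant ∨ ¬full) = {m0, m1, m3, m4, m5}
Sat(¬start) = {m1, m4, m5, m6, m7}
AG ¬start: greatest fixpoint, start Z0 = {m1, m4, m5, m6, m7}, keep only states in Sat with every successor in Z. Z1 = {m1, m4, m5, m7}; Z2 = {m1, m5, m7}; fixed.
Sat(AG ¬start) = {m1, m5, m7}
AF (AG ¬start): least fixpoint, start Z0 = {m1, m5, m7}, add states with every successor in Z. Already a fixed point.
Sat(AF (AG ¬start)) = {m1, m5, m7}
Sat((grant ∨ ¬full) ∧ (AF (AG ¬start))) = {m1, m5}
AG ((grant ∨ ¬full) ∧ (AF (AG ¬start))): greatest fixpoint, start Z0 = {m1, m5}, keep only states in Sat with every successor in Z. Already a fixed point.
Sat(AG ((grant ∨ ¬full) ∧ (AF (AG ¬start)))) = {m1, m5}

{m1, m5}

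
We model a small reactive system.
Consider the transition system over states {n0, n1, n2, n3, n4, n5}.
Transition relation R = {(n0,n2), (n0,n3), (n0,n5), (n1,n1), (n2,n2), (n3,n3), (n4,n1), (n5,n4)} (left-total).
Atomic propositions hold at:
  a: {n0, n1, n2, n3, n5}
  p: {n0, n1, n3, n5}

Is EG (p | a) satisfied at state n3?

Yes

Sat(p | a) = {n0, n1, n2, n3, n5}
EG (p | a): greatest fixpoint, start Z0 = {n0, n1, n2, n3, n5}, keep only states in Sat with some successor in Z. Z1 = {n0, n1, n2, n3}; fixed.
Sat(EG (p | a)) = {n0, n1, n2, n3}
n3 ∈ Sat(EG (p | a)) = {n0, n1, n2, n3}, so the formula holds at n3.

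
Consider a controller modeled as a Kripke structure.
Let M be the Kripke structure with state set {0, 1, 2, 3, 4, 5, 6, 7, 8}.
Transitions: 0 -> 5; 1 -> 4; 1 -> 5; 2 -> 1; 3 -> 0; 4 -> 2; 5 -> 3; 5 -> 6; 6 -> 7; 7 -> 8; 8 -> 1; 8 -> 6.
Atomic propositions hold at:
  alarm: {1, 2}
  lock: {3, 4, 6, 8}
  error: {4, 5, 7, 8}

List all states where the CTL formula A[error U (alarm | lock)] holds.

{1, 2, 3, 4, 5, 6, 7, 8}

Sat(alarm | lock) = {1, 2, 3, 4, 6, 8}
A[error U (alarm | lock)]: least fixpoint, start Z0 = Sat((alarm | lock)) = {1, 2, 3, 4, 6, 8}, add states in Sat(error) with every successor in Z. Z1 = {1, 2, 3, 4, 5, 6, 7, 8}; fixed.
Sat(A[error U (alarm | lock)]) = {1, 2, 3, 4, 5, 6, 7, 8}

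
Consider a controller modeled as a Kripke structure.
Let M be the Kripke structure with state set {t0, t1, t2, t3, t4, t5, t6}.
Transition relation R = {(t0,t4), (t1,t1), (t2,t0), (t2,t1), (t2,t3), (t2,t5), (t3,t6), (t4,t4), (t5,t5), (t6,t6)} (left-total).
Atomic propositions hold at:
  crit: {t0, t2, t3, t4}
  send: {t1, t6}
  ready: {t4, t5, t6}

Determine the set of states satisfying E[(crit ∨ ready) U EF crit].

{t0, t2, t3, t4}

Sat(crit ∨ ready) = {t0, t2, t3, t4, t5, t6}
EF crit: least fixpoint, start Z0 = {t0, t2, t3, t4}, add states with some successor in Z. Already a fixed point.
Sat(EF crit) = {t0, t2, t3, t4}
E[(crit ∨ ready) U EF crit]: least fixpoint, start Z0 = Sat(EF crit) = {t0, t2, t3, t4}, add states in Sat(crit ∨ ready) with some successor in Z. Already a fixed point.
Sat(E[(crit ∨ ready) U EF crit]) = {t0, t2, t3, t4}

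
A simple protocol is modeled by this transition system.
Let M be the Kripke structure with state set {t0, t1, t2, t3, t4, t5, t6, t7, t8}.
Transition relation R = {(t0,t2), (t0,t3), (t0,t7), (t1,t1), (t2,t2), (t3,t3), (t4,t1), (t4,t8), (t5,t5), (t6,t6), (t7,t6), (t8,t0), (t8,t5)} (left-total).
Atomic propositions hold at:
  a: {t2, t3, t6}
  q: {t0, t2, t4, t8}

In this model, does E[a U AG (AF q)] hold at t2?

AF q: least fixpoint, start Z0 = {t0, t2, t4, t8}, add states with every successor in Z. Already a fixed point.
Sat(AF q) = {t0, t2, t4, t8}
AG (AF q): greatest fixpoint, start Z0 = {t0, t2, t4, t8}, keep only states in Sat with every successor in Z. Z1 = {t2}; fixed.
Sat(AG (AF q)) = {t2}
E[a U AG (AF q)]: least fixpoint, start Z0 = Sat(AG (AF q)) = {t2}, add states in Sat(a) with some successor in Z. Already a fixed point.
Sat(E[a U AG (AF q)]) = {t2}
t2 ∈ Sat(E[a U AG (AF q)]) = {t2}, so the formula holds at t2.

Yes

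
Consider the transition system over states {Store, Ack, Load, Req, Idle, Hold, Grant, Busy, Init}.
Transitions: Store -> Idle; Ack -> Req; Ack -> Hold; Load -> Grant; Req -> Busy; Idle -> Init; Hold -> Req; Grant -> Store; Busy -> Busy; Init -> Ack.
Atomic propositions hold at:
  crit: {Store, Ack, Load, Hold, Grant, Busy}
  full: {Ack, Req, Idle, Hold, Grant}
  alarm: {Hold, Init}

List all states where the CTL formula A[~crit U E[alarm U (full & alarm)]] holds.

Sat(~crit) = {Req, Idle, Init}
Sat(full & alarm) = {Hold}
E[alarm U (full & alarm)]: least fixpoint, start Z0 = Sat((full & alarm)) = {Hold}, add states in Sat(alarm) with some successor in Z. Already a fixed point.
Sat(E[alarm U (full & alarm)]) = {Hold}
A[~crit U E[alarm U (full & alarm)]]: least fixpoint, start Z0 = Sat(E[alarm U (full & alarm)]) = {Hold}, add states in Sat(~crit) with every successor in Z. Already a fixed point.
Sat(A[~crit U E[alarm U (full & alarm)]]) = {Hold}

{Hold}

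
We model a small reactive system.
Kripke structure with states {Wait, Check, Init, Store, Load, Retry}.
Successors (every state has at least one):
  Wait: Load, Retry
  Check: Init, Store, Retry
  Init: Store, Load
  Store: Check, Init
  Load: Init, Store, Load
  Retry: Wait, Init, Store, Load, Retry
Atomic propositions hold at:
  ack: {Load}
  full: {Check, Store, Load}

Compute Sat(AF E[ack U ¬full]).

Sat(¬full) = {Wait, Init, Retry}
E[ack U ¬full]: least fixpoint, start Z0 = Sat(¬full) = {Wait, Init, Retry}, add states in Sat(ack) with some successor in Z. Z1 = {Wait, Init, Load, Retry}; fixed.
Sat(E[ack U ¬full]) = {Wait, Init, Load, Retry}
AF E[ack U ¬full]: least fixpoint, start Z0 = {Wait, Init, Load, Retry}, add states with every successor in Z. Already a fixed point.
Sat(AF E[ack U ¬full]) = {Wait, Init, Load, Retry}

{Wait, Init, Load, Retry}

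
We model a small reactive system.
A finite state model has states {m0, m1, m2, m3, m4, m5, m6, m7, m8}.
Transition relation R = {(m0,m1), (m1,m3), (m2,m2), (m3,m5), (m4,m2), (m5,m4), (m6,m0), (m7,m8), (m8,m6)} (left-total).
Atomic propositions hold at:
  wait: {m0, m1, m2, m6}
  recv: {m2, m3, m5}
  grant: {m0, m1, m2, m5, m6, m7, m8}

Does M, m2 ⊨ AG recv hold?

Yes

AG recv: greatest fixpoint, start Z0 = {m2, m3, m5}, keep only states in Sat with every successor in Z. Z1 = {m2, m3}; Z2 = {m2}; fixed.
Sat(AG recv) = {m2}
m2 ∈ Sat(AG recv) = {m2}, so the formula holds at m2.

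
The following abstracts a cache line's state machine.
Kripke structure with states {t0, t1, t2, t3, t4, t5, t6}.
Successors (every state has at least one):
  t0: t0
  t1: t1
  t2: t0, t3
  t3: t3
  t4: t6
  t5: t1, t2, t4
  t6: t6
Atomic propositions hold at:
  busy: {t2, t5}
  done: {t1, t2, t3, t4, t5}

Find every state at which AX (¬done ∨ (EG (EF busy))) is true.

{t0, t4, t6}

Sat(¬done) = {t0, t6}
EF busy: least fixpoint, start Z0 = {t2, t5}, add states with some successor in Z. Already a fixed point.
Sat(EF busy) = {t2, t5}
EG (EF busy): greatest fixpoint, start Z0 = {t2, t5}, keep only states in Sat with some successor in Z. Z1 = {t5}; Z2 = ∅; fixed.
Sat(EG (EF busy)) = ∅
Sat(¬done ∨ (EG (EF busy))) = {t0, t6}
Sat(AX (¬done ∨ (EG (EF busy)))) = {s : every successor in {t0, t6}} = {t0, t4, t6}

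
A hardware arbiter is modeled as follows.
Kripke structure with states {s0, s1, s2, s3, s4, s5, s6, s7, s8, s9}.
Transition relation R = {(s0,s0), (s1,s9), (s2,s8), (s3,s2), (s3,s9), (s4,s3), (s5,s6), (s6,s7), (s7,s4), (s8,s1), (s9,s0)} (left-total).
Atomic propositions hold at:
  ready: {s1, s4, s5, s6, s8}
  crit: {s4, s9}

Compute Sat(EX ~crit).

Sat(~crit) = {s0, s1, s2, s3, s5, s6, s7, s8}
Sat(EX ~crit) = {s : some successor in {s0, s1, s2, s3, s5, s6, s7, s8}} = {s0, s2, s3, s4, s5, s6, s8, s9}

{s0, s2, s3, s4, s5, s6, s8, s9}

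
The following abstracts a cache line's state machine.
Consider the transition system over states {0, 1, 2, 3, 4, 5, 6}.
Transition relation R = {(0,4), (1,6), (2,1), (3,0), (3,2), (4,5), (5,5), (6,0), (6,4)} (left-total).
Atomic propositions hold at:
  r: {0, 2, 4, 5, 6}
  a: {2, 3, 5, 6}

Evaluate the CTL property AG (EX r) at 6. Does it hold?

Yes

Sat(EX r) = {s : some successor in {0, 2, 4, 5, 6}} = {0, 1, 3, 4, 5, 6}
AG (EX r): greatest fixpoint, start Z0 = {0, 1, 3, 4, 5, 6}, keep only states in Sat with every successor in Z. Z1 = {0, 1, 4, 5, 6}; fixed.
Sat(AG (EX r)) = {0, 1, 4, 5, 6}
6 ∈ Sat(AG (EX r)) = {0, 1, 4, 5, 6}, so the formula holds at 6.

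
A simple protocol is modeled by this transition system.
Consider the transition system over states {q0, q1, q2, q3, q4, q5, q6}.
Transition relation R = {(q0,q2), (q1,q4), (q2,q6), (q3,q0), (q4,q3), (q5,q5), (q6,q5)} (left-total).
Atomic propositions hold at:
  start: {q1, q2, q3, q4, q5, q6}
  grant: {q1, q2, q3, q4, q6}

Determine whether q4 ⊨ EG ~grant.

No

Sat(~grant) = {q0, q5}
EG ~grant: greatest fixpoint, start Z0 = {q0, q5}, keep only states in Sat with some successor in Z. Z1 = {q5}; fixed.
Sat(EG ~grant) = {q5}
q4 ∉ Sat(EG ~grant) = {q5}, so the formula does not hold at q4.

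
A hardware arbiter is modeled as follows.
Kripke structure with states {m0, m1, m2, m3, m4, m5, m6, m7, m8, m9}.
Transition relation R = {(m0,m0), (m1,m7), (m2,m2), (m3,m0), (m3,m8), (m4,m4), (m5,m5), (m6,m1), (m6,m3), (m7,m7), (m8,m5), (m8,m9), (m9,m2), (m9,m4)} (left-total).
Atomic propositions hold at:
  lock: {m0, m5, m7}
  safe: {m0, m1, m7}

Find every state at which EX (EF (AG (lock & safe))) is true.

Sat(lock & safe) = {m0, m7}
AG (lock & safe): greatest fixpoint, start Z0 = {m0, m7}, keep only states in Sat with every successor in Z. Already a fixed point.
Sat(AG (lock & safe)) = {m0, m7}
EF (AG (lock & safe)): least fixpoint, start Z0 = {m0, m7}, add states with some successor in Z. Z1 = {m0, m1, m3, m7}; Z2 = {m0, m1, m3, m6, m7}; fixed.
Sat(EF (AG (lock & safe))) = {m0, m1, m3, m6, m7}
Sat(EX (EF (AG (lock & safe)))) = {s : some successor in {m0, m1, m3, m6, m7}} = {m0, m1, m3, m6, m7}

{m0, m1, m3, m6, m7}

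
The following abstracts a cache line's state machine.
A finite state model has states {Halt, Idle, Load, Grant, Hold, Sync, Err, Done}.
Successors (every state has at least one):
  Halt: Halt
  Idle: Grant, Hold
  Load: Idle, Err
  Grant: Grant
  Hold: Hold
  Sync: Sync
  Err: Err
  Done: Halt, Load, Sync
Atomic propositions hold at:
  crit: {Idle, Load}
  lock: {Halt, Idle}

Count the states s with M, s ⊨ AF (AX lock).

Sat(AX lock) = {s : every successor in {Halt, Idle}} = {Halt}
AF (AX lock): least fixpoint, start Z0 = {Halt}, add states with every successor in Z. Already a fixed point.
Sat(AF (AX lock)) = {Halt}
|Sat(AF (AX lock))| = |{Halt}| = 1.

1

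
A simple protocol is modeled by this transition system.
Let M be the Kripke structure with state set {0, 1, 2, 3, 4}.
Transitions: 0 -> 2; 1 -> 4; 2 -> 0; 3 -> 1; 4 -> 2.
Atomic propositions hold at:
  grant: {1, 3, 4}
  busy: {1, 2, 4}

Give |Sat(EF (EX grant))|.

2

Sat(EX grant) = {s : some successor in {1, 3, 4}} = {1, 3}
EF (EX grant): least fixpoint, start Z0 = {1, 3}, add states with some successor in Z. Already a fixed point.
Sat(EF (EX grant)) = {1, 3}
|Sat(EF (EX grant))| = |{1, 3}| = 2.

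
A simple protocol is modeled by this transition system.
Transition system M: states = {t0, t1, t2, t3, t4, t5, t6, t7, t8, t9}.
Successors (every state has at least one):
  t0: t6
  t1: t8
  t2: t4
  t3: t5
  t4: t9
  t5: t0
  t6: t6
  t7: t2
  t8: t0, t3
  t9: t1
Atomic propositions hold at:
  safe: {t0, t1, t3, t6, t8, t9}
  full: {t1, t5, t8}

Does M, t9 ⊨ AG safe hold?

AG safe: greatest fixpoint, start Z0 = {t0, t1, t3, t6, t8, t9}, keep only states in Sat with every successor in Z. Z1 = {t0, t1, t6, t8, t9}; Z2 = {t0, t1, t6, t9}; Z3 = {t0, t6, t9}; Z4 = {t0, t6}; fixed.
Sat(AG safe) = {t0, t6}
t9 ∉ Sat(AG safe) = {t0, t6}, so the formula does not hold at t9.

No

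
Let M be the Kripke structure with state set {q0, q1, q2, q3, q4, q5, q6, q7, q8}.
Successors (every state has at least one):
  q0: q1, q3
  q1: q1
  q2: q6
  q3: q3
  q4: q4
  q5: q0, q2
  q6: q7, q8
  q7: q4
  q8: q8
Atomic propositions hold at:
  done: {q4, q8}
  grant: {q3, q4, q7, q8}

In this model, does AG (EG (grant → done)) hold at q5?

No

Sat(grant → done) = {q0, q1, q2, q4, q5, q6, q8}
EG (grant → done): greatest fixpoint, start Z0 = {q0, q1, q2, q4, q5, q6, q8}, keep only states in Sat with some successor in Z. Already a fixed point.
Sat(EG (grant → done)) = {q0, q1, q2, q4, q5, q6, q8}
AG (EG (grant → done)): greatest fixpoint, start Z0 = {q0, q1, q2, q4, q5, q6, q8}, keep only states in Sat with every successor in Z. Z1 = {q1, q2, q4, q5, q8}; Z2 = {q1, q4, q8}; fixed.
Sat(AG (EG (grant → done))) = {q1, q4, q8}
q5 ∉ Sat(AG (EG (grant → done))) = {q1, q4, q8}, so the formula does not hold at q5.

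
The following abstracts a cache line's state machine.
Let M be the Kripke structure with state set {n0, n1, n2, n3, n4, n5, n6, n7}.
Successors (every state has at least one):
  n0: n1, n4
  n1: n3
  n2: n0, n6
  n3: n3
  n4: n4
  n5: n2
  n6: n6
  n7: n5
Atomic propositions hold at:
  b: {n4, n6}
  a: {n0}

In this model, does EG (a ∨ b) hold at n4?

Yes

Sat(a ∨ b) = {n0, n4, n6}
EG (a ∨ b): greatest fixpoint, start Z0 = {n0, n4, n6}, keep only states in Sat with some successor in Z. Already a fixed point.
Sat(EG (a ∨ b)) = {n0, n4, n6}
n4 ∈ Sat(EG (a ∨ b)) = {n0, n4, n6}, so the formula holds at n4.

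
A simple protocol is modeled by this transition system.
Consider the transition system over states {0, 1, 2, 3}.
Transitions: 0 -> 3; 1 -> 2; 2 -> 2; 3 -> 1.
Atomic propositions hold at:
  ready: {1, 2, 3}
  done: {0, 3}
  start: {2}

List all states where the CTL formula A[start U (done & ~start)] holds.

{0, 3}

Sat(~start) = {0, 1, 3}
Sat(done & ~start) = {0, 3}
A[start U (done & ~start)]: least fixpoint, start Z0 = Sat((done & ~start)) = {0, 3}, add states in Sat(start) with every successor in Z. Already a fixed point.
Sat(A[start U (done & ~start)]) = {0, 3}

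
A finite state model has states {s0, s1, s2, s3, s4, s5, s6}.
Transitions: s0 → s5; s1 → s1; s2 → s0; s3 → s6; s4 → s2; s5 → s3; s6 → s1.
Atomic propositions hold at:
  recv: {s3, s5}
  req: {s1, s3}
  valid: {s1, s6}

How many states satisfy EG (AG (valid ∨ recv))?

Sat(valid ∨ recv) = {s1, s3, s5, s6}
AG (valid ∨ recv): greatest fixpoint, start Z0 = {s1, s3, s5, s6}, keep only states in Sat with every successor in Z. Already a fixed point.
Sat(AG (valid ∨ recv)) = {s1, s3, s5, s6}
EG (AG (valid ∨ recv)): greatest fixpoint, start Z0 = {s1, s3, s5, s6}, keep only states in Sat with some successor in Z. Already a fixed point.
Sat(EG (AG (valid ∨ recv))) = {s1, s3, s5, s6}
|Sat(EG (AG (valid ∨ recv)))| = |{s1, s3, s5, s6}| = 4.

4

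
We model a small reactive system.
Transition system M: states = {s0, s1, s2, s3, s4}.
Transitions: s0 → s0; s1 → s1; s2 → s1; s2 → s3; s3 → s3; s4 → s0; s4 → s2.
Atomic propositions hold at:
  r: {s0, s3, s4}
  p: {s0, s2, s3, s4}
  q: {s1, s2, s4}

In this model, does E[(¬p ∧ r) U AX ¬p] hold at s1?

Sat(¬p) = {s1}
Sat(¬p ∧ r) = ∅
Sat(AX ¬p) = {s : every successor in {s1}} = {s1}
E[(¬p ∧ r) U AX ¬p]: least fixpoint, start Z0 = Sat(AX ¬p) = {s1}, add states in Sat(¬p ∧ r) with some successor in Z. Already a fixed point.
Sat(E[(¬p ∧ r) U AX ¬p]) = {s1}
s1 ∈ Sat(E[(¬p ∧ r) U AX ¬p]) = {s1}, so the formula holds at s1.

Yes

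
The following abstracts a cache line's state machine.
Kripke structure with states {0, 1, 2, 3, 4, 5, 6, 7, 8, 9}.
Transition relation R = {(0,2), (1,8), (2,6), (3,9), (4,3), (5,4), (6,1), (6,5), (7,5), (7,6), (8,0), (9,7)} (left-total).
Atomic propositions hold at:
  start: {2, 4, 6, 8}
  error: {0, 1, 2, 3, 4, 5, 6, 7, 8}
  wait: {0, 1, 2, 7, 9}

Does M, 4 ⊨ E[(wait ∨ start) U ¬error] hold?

Sat(wait ∨ start) = {0, 1, 2, 4, 6, 7, 8, 9}
Sat(¬error) = {9}
E[(wait ∨ start) U ¬error]: least fixpoint, start Z0 = Sat(¬error) = {9}, add states in Sat(wait ∨ start) with some successor in Z. Already a fixed point.
Sat(E[(wait ∨ start) U ¬error]) = {9}
4 ∉ Sat(E[(wait ∨ start) U ¬error]) = {9}, so the formula does not hold at 4.

No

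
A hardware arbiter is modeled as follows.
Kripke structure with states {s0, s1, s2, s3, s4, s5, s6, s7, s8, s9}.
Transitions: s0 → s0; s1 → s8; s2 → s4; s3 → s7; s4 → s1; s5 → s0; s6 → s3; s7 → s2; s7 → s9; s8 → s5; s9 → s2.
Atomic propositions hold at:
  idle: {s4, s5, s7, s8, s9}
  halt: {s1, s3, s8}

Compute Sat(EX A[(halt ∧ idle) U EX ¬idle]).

Sat(halt ∧ idle) = {s8}
Sat(¬idle) = {s0, s1, s2, s3, s6}
Sat(EX ¬idle) = {s : some successor in {s0, s1, s2, s3, s6}} = {s0, s4, s5, s6, s7, s9}
A[(halt ∧ idle) U EX ¬idle]: least fixpoint, start Z0 = Sat(EX ¬idle) = {s0, s4, s5, s6, s7, s9}, add states in Sat(halt ∧ idle) with every successor in Z. Z1 = {s0, s4, s5, s6, s7, s8, s9}; fixed.
Sat(A[(halt ∧ idle) U EX ¬idle]) = {s0, s4, s5, s6, s7, s8, s9}
Sat(EX A[(halt ∧ idle) U EX ¬idle]) = {s : some successor in {s0, s4, s5, s6, s7, s8, s9}} = {s0, s1, s2, s3, s5, s7, s8}

{s0, s1, s2, s3, s5, s7, s8}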